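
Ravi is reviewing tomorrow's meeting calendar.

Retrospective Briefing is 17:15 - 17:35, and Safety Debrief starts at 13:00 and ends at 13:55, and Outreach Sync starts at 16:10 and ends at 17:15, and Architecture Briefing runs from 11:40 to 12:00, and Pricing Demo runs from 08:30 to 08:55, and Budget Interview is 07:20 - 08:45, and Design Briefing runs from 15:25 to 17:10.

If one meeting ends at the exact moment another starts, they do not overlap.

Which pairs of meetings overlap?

Budget Interview & Pricing Demo, Design Briefing & Outreach Sync

Sorted by start: Budget Interview, Pricing Demo, Architecture Briefing, Safety Debrief, Design Briefing, Outreach Sync, Retrospective Briefing.
Pricing Demo starts before Budget Interview ends → Budget Interview and Pricing Demo overlap.
Architecture Briefing starts after Budget Interview ends, so nothing later overlaps Budget Interview either.
Architecture Briefing starts after Pricing Demo ends, so nothing later overlaps Pricing Demo either.
Safety Debrief starts after Architecture Briefing ends, so nothing later overlaps Architecture Briefing either.
Design Briefing starts after Safety Debrief ends, so nothing later overlaps Safety Debrief either.
Outreach Sync starts before Design Briefing ends → Design Briefing and Outreach Sync overlap.
Retrospective Briefing starts after Design Briefing ends.
Retrospective Briefing starts exactly when Outreach Sync ends (back-to-back, no overlap).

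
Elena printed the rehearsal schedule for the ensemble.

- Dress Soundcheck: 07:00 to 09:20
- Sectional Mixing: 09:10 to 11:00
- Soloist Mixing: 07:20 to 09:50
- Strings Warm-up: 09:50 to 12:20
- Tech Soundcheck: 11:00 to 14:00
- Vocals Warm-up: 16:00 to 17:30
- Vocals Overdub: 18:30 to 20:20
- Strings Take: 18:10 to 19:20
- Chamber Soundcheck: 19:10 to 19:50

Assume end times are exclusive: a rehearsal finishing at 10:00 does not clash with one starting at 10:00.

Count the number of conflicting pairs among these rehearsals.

Check each pair: they overlap iff neither finishes before the other starts.
Sorted by start: Dress Soundcheck, Soloist Mixing, Sectional Mixing, Strings Warm-up, Tech Soundcheck, Vocals Warm-up, Strings Take, Vocals Overdub, Chamber Soundcheck.
Soloist Mixing starts before Dress Soundcheck ends → Dress Soundcheck and Soloist Mixing overlap.
Sectional Mixing starts before Dress Soundcheck ends → Dress Soundcheck and Sectional Mixing overlap.
Strings Warm-up starts after Dress Soundcheck ends; Dress Soundcheck is clear from here.
Sectional Mixing starts before Soloist Mixing ends → Soloist Mixing and Sectional Mixing overlap.
Strings Warm-up starts exactly when Soloist Mixing ends (back-to-back, no overlap); Soloist Mixing is clear from here.
Strings Warm-up starts before Sectional Mixing ends → Sectional Mixing and Strings Warm-up overlap.
Tech Soundcheck starts exactly when Sectional Mixing ends (back-to-back, no overlap); Sectional Mixing is clear from here.
Tech Soundcheck starts before Strings Warm-up ends → Strings Warm-up and Tech Soundcheck overlap.
Vocals Warm-up starts after Strings Warm-up ends; Strings Warm-up is clear from here.
Vocals Warm-up starts after Tech Soundcheck ends; Tech Soundcheck is clear from here.
Strings Take starts after Vocals Warm-up ends; Vocals Warm-up is clear from here.
Vocals Overdub starts before Strings Take ends → Strings Take and Vocals Overdub overlap.
Chamber Soundcheck starts before Strings Take ends → Strings Take and Chamber Soundcheck overlap.
Chamber Soundcheck starts before Vocals Overdub ends → Vocals Overdub and Chamber Soundcheck overlap.
Overlapping pairs: Chamber Soundcheck & Strings Take, Chamber Soundcheck & Vocals Overdub, Dress Soundcheck & Sectional Mixing, Dress Soundcheck & Soloist Mixing, Sectional Mixing & Soloist Mixing, Sectional Mixing & Strings Warm-up, Strings Take & Vocals Overdub, Strings Warm-up & Tech Soundcheck — 8 in total.

8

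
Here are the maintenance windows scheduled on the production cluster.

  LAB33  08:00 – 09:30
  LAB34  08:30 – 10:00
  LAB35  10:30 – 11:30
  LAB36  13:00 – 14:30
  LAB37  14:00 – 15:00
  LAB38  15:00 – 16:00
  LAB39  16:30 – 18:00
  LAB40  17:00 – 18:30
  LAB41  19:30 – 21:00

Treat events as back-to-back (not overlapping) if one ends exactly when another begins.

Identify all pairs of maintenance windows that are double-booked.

LAB33 & LAB34, LAB36 & LAB37, LAB39 & LAB40

Check each pair: they overlap iff neither finishes before the other starts.
Sorted by start: LAB33, LAB34, LAB35, LAB36, LAB37, LAB38, LAB39, LAB40, LAB41.
LAB34 starts before LAB33 ends → LAB33 and LAB34 overlap.
LAB35 starts after LAB33 ends, so LAB33 has no further overlaps.
LAB35 starts after LAB34 ends, so LAB34 has no further overlaps.
LAB36 starts after LAB35 ends, so LAB35 has no further overlaps.
LAB37 starts before LAB36 ends → LAB36 and LAB37 overlap.
LAB38 starts after LAB36 ends, so LAB36 has no further overlaps.
LAB38 starts exactly when LAB37 ends (back-to-back, no overlap), so LAB37 has no further overlaps.
LAB39 starts after LAB38 ends, so LAB38 has no further overlaps.
LAB40 starts before LAB39 ends → LAB39 and LAB40 overlap.
LAB41 starts after LAB39 ends.
LAB41 starts after LAB40 ends.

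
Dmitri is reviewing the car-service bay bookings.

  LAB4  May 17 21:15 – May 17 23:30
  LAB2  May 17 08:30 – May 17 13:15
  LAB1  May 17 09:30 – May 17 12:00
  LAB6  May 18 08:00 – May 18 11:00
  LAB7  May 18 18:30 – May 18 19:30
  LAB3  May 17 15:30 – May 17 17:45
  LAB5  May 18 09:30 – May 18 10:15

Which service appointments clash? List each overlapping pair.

Check each pair: they overlap iff neither finishes before the other starts.
Sorted by start: LAB2, LAB1, LAB3, LAB4, LAB6, LAB5, LAB7.
LAB1 starts before LAB2 ends → LAB2 and LAB1 overlap.
LAB3 starts after LAB2 ends, so LAB2 has no further overlaps.
LAB3 starts after LAB1 ends, so LAB1 has no further overlaps.
LAB4 starts after LAB3 ends, so LAB3 has no further overlaps.
LAB6 starts after LAB4 ends, so LAB4 has no further overlaps.
LAB5 starts before LAB6 ends → LAB6 and LAB5 overlap.
LAB7 starts after LAB6 ends.
LAB7 starts after LAB5 ends.

LAB1 & LAB2, LAB5 & LAB6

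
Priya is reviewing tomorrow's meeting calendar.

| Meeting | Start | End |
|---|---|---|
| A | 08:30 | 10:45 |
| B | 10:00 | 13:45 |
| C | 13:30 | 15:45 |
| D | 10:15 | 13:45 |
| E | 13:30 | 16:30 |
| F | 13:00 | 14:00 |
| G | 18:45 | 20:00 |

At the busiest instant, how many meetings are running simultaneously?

Walk through starts and ends in time order (an end at T is processed before a start at T):
08:30 start A → 1
10:00 start B → 2
10:15 start D → 3
10:45 end A → 2
13:00 start F → 3
13:30 start C → 4
13:30 start E → 5
13:45 end B → 4
13:45 end D → 3
14:00 end F → 2
15:45 end C → 1
16:30 end E → 0
18:45 start G → 1
20:00 end G → 0
Peak is 5, at 13:30 (B, C, D, E, F).

5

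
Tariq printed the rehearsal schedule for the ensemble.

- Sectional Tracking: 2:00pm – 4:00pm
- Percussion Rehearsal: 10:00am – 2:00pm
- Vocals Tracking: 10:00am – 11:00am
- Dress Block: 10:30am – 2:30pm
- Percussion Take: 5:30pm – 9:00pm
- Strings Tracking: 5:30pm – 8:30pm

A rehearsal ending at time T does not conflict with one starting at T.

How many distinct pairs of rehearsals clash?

Sorted by start: Percussion Rehearsal, Vocals Tracking, Dress Block, Sectional Tracking, Percussion Take, Strings Tracking.
Vocals Tracking starts before Percussion Rehearsal ends → Percussion Rehearsal and Vocals Tracking overlap.
Dress Block starts before Percussion Rehearsal ends → Percussion Rehearsal and Dress Block overlap.
Sectional Tracking starts exactly when Percussion Rehearsal ends (back-to-back, no overlap); Percussion Rehearsal is clear from here.
Dress Block starts before Vocals Tracking ends → Vocals Tracking and Dress Block overlap.
Sectional Tracking starts after Vocals Tracking ends; Vocals Tracking is clear from here.
Sectional Tracking starts before Dress Block ends → Dress Block and Sectional Tracking overlap.
Percussion Take starts after Dress Block ends; Dress Block is clear from here.
Percussion Take starts after Sectional Tracking ends; Sectional Tracking is clear from here.
Strings Tracking starts before Percussion Take ends → Percussion Take and Strings Tracking overlap.
Overlapping pairs: Dress Block & Percussion Rehearsal, Dress Block & Sectional Tracking, Dress Block & Vocals Tracking, Percussion Rehearsal & Vocals Tracking, Percussion Take & Strings Tracking — 5 in total.

5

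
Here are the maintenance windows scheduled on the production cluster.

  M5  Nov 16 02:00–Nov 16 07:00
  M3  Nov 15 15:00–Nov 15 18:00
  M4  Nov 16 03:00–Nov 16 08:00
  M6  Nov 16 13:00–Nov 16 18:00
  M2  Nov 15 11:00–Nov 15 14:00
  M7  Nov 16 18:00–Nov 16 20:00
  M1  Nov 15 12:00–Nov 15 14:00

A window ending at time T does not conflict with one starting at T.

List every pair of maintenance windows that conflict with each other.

M1 & M2, M4 & M5

Sorted by start: M2, M1, M3, M5, M4, M6, M7.
M1 starts before M2 ends → M2 and M1 overlap.
M3 starts after M2 ends, so M2 has no further overlaps.
M3 starts after M1 ends, so M1 has no further overlaps.
M5 starts after M3 ends, so M3 has no further overlaps.
M4 starts before M5 ends → M5 and M4 overlap.
M6 starts after M5 ends, so M5 has no further overlaps.
M6 starts after M4 ends, so M4 has no further overlaps.
M7 starts exactly when M6 ends (back-to-back, no overlap).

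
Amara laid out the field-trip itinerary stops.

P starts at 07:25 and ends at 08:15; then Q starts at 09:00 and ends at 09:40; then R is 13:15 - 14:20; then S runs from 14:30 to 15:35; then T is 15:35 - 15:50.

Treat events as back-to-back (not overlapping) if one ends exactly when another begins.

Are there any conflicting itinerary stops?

Sorted by start: P, Q, R, S, T.
Q starts after P ends — done with P.
R starts after Q ends — done with Q.
S starts after R ends — done with R.
T starts exactly when S ends (back-to-back, no overlap).
Every pair is clear; the schedule has no overlaps.

No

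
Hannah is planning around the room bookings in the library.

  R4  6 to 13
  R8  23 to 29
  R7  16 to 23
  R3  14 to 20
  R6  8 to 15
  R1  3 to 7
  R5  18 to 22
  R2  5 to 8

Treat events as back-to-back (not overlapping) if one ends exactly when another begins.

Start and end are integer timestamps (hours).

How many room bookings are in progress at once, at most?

3

Sort all start/end points and keep a running count:
3 start R1 → 1
5 start R2 → 2
6 start R4 → 3
7 end R1 → 2
8 end R2 → 1
8 start R6 → 2
13 end R4 → 1
14 start R3 → 2
15 end R6 → 1
16 start R7 → 2
18 start R5 → 3
20 end R3 → 2
22 end R5 → 1
23 end R7 → 0
23 start R8 → 1
29 end R8 → 0
Peak is 3, at 6 (R1, R2, R4).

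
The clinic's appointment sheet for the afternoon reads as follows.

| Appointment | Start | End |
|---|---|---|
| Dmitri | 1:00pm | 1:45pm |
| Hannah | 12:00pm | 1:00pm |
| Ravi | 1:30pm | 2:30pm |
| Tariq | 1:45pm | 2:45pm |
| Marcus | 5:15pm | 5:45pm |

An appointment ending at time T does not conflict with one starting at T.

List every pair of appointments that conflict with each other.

Two intervals overlap when each starts before the other ends.
Sorted by start: Hannah, Dmitri, Ravi, Tariq, Marcus.
Dmitri starts exactly when Hannah ends (back-to-back, no overlap) — done with Hannah.
Ravi starts before Dmitri ends → Dmitri and Ravi overlap.
Tariq starts exactly when Dmitri ends (back-to-back, no overlap) — done with Dmitri.
Tariq starts before Ravi ends → Ravi and Tariq overlap.
Marcus starts after Ravi ends.
Marcus starts after Tariq ends.

Dmitri & Ravi, Ravi & Tariq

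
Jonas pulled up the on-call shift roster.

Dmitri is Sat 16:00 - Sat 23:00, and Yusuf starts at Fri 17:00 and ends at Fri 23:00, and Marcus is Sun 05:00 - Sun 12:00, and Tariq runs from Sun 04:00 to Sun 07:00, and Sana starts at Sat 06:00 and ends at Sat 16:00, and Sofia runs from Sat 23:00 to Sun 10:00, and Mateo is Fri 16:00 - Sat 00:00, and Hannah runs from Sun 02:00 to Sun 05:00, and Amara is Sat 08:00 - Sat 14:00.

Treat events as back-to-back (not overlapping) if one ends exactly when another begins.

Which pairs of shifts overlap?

Amara & Sana, Hannah & Sofia, Hannah & Tariq, Marcus & Sofia, Marcus & Tariq, Mateo & Yusuf, Sofia & Tariq

Check each pair: they overlap iff neither finishes before the other starts.
Sorted by start: Mateo, Yusuf, Sana, Amara, Dmitri, Sofia, Hannah, Tariq, Marcus.
Yusuf starts before Mateo ends → Mateo and Yusuf overlap.
Sana starts after Mateo ends; Mateo is clear from here.
Sana starts after Yusuf ends; Yusuf is clear from here.
Amara starts before Sana ends → Sana and Amara overlap.
Dmitri starts exactly when Sana ends (back-to-back, no overlap); Sana is clear from here.
Dmitri starts after Amara ends; Amara is clear from here.
Sofia starts exactly when Dmitri ends (back-to-back, no overlap); Dmitri is clear from here.
Hannah starts before Sofia ends → Sofia and Hannah overlap.
Tariq starts before Sofia ends → Sofia and Tariq overlap.
Marcus starts before Sofia ends → Sofia and Marcus overlap.
Tariq starts before Hannah ends → Hannah and Tariq overlap.
Marcus starts exactly when Hannah ends (back-to-back, no overlap).
Marcus starts before Tariq ends → Tariq and Marcus overlap.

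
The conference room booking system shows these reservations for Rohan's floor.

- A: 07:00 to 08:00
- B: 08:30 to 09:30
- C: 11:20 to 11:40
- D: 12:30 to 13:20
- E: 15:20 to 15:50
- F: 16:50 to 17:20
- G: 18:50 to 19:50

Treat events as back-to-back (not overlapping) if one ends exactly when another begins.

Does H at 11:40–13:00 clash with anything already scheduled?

A: ends 08:00 at or before H starts 11:40 → clear.
B: ends 09:30 at or before H starts 11:40 → clear.
C: ends 11:40 at or before H starts 11:40 → clear.
D: starts 12:30 before H ends 13:00, and ends 13:20 after H starts 11:40 → overlap.
E: starts 15:20 at or after H ends 13:00 → clear.
F: starts 16:50 at or after H ends 13:00 → clear.
G: starts 18:50 at or after H ends 13:00 → clear.
H overlaps D.

Yes — it overlaps D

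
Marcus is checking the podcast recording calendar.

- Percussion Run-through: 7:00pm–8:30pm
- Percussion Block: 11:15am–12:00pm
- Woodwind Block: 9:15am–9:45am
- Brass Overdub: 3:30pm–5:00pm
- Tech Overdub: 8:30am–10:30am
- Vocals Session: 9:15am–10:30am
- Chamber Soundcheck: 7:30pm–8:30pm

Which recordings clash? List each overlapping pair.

Chamber Soundcheck & Percussion Run-through, Tech Overdub & Vocals Session, Tech Overdub & Woodwind Block, Vocals Session & Woodwind Block

Sorted by start: Tech Overdub, Vocals Session, Woodwind Block, Percussion Block, Brass Overdub, Percussion Run-through, Chamber Soundcheck.
Vocals Session starts before Tech Overdub ends → Tech Overdub and Vocals Session overlap.
Woodwind Block starts before Tech Overdub ends → Tech Overdub and Woodwind Block overlap.
Percussion Block starts after Tech Overdub ends, so Tech Overdub has no further overlaps.
Woodwind Block starts before Vocals Session ends → Vocals Session and Woodwind Block overlap.
Percussion Block starts after Vocals Session ends, so Vocals Session has no further overlaps.
Percussion Block starts after Woodwind Block ends, so Woodwind Block has no further overlaps.
Brass Overdub starts after Percussion Block ends, so Percussion Block has no further overlaps.
Percussion Run-through starts after Brass Overdub ends, so Brass Overdub has no further overlaps.
Chamber Soundcheck starts before Percussion Run-through ends → Percussion Run-through and Chamber Soundcheck overlap.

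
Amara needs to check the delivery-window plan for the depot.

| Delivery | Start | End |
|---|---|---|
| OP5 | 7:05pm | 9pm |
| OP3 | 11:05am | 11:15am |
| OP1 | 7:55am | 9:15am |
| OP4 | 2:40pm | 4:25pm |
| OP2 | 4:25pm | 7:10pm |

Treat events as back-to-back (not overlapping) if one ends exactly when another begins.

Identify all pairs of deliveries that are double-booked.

Sorted by start: OP1, OP3, OP4, OP2, OP5.
OP3 starts after OP1 ends, so OP1 has no further overlaps.
OP4 starts after OP3 ends, so OP3 has no further overlaps.
OP2 starts exactly when OP4 ends (back-to-back, no overlap), so OP4 has no further overlaps.
OP5 starts before OP2 ends → OP2 and OP5 overlap.

OP2 & OP5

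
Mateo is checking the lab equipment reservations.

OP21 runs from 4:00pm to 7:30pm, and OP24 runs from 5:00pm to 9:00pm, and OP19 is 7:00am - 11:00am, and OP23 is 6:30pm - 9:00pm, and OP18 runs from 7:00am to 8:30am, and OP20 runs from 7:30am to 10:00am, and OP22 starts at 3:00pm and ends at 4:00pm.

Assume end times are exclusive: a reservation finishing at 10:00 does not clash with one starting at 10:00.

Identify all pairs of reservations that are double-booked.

OP18 & OP19, OP18 & OP20, OP19 & OP20, OP21 & OP23, OP21 & OP24, OP23 & OP24

Two intervals overlap when each starts before the other ends.
Sorted by start: OP18, OP19, OP20, OP22, OP21, OP24, OP23.
OP19 starts before OP18 ends → OP18 and OP19 overlap.
OP20 starts before OP18 ends → OP18 and OP20 overlap.
OP22 starts after OP18 ends, so OP18 has no further overlaps.
OP20 starts before OP19 ends → OP19 and OP20 overlap.
OP22 starts after OP19 ends, so OP19 has no further overlaps.
OP22 starts after OP20 ends, so OP20 has no further overlaps.
OP21 starts exactly when OP22 ends (back-to-back, no overlap), so OP22 has no further overlaps.
OP24 starts before OP21 ends → OP21 and OP24 overlap.
OP23 starts before OP21 ends → OP21 and OP23 overlap.
OP23 starts before OP24 ends → OP24 and OP23 overlap.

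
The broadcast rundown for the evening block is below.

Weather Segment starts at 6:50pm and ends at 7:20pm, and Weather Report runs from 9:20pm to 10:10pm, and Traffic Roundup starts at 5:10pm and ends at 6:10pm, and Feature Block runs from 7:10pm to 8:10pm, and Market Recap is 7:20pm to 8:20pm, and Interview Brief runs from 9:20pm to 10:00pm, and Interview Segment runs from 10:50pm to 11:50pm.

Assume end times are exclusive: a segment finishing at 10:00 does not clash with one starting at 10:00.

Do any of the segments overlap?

Sorted by start: Traffic Roundup, Weather Segment, Feature Block, Market Recap, Weather Report, Interview Brief, Interview Segment.
Weather Segment starts after Traffic Roundup ends, so Traffic Roundup has no further overlaps.
Feature Block starts before Weather Segment ends → Weather Segment and Feature Block overlap.
That's a conflict, so the schedule is not conflict-free.

Yes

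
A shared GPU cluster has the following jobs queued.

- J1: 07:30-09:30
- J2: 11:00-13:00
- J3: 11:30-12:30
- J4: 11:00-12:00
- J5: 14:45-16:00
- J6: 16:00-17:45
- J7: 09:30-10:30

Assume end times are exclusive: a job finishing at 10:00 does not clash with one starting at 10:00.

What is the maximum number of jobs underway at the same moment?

Walk through starts and ends in time order (an end at T is processed before a start at T):
07:30 start J1 → 1
09:30 end J1 → 0
09:30 start J7 → 1
10:30 end J7 → 0
11:00 start J2 → 1
11:00 start J4 → 2
11:30 start J3 → 3
12:00 end J4 → 2
12:30 end J3 → 1
13:00 end J2 → 0
14:45 start J5 → 1
16:00 end J5 → 0
16:00 start J6 → 1
17:45 end J6 → 0
Peak is 3, at 11:30 (J2, J3, J4).

3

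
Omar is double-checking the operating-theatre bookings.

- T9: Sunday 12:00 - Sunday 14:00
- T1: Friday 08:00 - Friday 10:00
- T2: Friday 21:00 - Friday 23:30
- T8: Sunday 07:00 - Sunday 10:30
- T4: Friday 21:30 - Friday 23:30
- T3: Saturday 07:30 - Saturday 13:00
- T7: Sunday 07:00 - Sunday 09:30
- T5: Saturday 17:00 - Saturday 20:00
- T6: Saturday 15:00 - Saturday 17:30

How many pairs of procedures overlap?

3

Sorted by start: T1, T2, T4, T3, T6, T5, T7, T8, T9.
T2 starts after T1 ends, so T1 has no further overlaps.
T4 starts before T2 ends → T2 and T4 overlap.
T3 starts after T2 ends, so T2 has no further overlaps.
T3 starts after T4 ends, so T4 has no further overlaps.
T6 starts after T3 ends, so T3 has no further overlaps.
T5 starts before T6 ends → T6 and T5 overlap.
T7 starts after T6 ends, so T6 has no further overlaps.
T7 starts after T5 ends, so T5 has no further overlaps.
T8 starts before T7 ends → T7 and T8 overlap.
T9 starts after T7 ends.
T9 starts after T8 ends.
Overlapping pairs: T2 & T4, T5 & T6, T7 & T8 — 3 in total.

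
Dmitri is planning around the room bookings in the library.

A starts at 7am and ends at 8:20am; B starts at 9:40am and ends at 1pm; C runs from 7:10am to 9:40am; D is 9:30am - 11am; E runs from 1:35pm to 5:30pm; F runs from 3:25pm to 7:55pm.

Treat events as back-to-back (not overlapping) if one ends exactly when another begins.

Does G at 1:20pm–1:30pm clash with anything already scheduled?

A: ends 8:20am at or before G starts 1:20pm → clear.
C: ends 9:40am at or before G starts 1:20pm → clear.
D: ends 11am at or before G starts 1:20pm → clear.
B: ends 1pm at or before G starts 1:20pm → clear.
E: starts 1:35pm at or after G ends 1:30pm → clear.
F: starts 3:25pm at or after G ends 1:30pm → clear.

No — it doesn't clash with anything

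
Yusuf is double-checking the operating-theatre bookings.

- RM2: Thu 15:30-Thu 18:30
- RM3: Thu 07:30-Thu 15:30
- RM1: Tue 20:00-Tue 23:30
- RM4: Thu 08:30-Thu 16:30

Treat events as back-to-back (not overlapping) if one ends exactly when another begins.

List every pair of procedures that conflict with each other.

Sorted by start: RM1, RM3, RM4, RM2.
RM3 starts after RM1 ends, so nothing later overlaps RM1 either.
RM4 starts before RM3 ends → RM3 and RM4 overlap.
RM2 starts exactly when RM3 ends (back-to-back, no overlap).
RM2 starts before RM4 ends → RM4 and RM2 overlap.

RM2 & RM4, RM3 & RM4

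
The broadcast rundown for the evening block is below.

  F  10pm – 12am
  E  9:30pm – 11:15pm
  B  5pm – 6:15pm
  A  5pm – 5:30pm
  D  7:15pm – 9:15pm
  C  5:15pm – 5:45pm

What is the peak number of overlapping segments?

Sweep the timeline, counting +1 at each start and −1 at each end (ends before starts at a tie):
5pm start A → 1
5pm start B → 2
5:15pm start C → 3
5:30pm end A → 2
5:45pm end C → 1
6:15pm end B → 0
7:15pm start D → 1
9:15pm end D → 0
9:30pm start E → 1
10pm start F → 2
11:15pm end E → 1
12am end F → 0
Peak is 3, at 5:15pm (A, B, C).

3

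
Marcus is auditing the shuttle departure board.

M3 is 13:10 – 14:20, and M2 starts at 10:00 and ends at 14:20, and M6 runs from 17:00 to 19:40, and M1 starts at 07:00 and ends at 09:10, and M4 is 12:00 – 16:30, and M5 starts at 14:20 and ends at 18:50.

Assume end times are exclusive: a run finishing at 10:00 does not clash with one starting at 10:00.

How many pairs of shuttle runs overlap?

Sorted by start: M1, M2, M4, M3, M5, M6.
M2 starts after M1 ends; M1 is clear from here.
M4 starts before M2 ends → M2 and M4 overlap.
M3 starts before M2 ends → M2 and M3 overlap.
M5 starts exactly when M2 ends (back-to-back, no overlap); M2 is clear from here.
M3 starts before M4 ends → M4 and M3 overlap.
M5 starts before M4 ends → M4 and M5 overlap.
M6 starts after M4 ends.
M5 starts exactly when M3 ends (back-to-back, no overlap); M3 is clear from here.
M6 starts before M5 ends → M5 and M6 overlap.
Overlapping pairs: M2 & M3, M2 & M4, M3 & M4, M4 & M5, M5 & M6 — 5 in total.

5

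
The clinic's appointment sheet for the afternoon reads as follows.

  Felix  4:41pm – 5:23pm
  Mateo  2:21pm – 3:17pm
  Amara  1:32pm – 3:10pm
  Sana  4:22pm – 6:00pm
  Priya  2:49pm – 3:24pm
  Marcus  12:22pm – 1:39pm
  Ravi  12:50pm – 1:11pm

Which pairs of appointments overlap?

Two intervals overlap when each starts before the other ends.
Sorted by start: Marcus, Ravi, Amara, Mateo, Priya, Sana, Felix.
Ravi starts before Marcus ends → Marcus and Ravi overlap.
Amara starts before Marcus ends → Marcus and Amara overlap.
Mateo starts after Marcus ends, so nothing later overlaps Marcus either.
Amara starts after Ravi ends, so nothing later overlaps Ravi either.
Mateo starts before Amara ends → Amara and Mateo overlap.
Priya starts before Amara ends → Amara and Priya overlap.
Sana starts after Amara ends, so nothing later overlaps Amara either.
Priya starts before Mateo ends → Mateo and Priya overlap.
Sana starts after Mateo ends, so nothing later overlaps Mateo either.
Sana starts after Priya ends, so nothing later overlaps Priya either.
Felix starts before Sana ends → Sana and Felix overlap.

Amara & Marcus, Amara & Mateo, Amara & Priya, Felix & Sana, Marcus & Ravi, Mateo & Priya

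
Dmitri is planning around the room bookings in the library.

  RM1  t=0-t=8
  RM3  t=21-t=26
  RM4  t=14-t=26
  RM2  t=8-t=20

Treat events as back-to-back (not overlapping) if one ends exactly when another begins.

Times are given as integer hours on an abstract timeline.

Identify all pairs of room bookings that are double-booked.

Two intervals overlap when each starts before the other ends.
Sorted by start: RM1, RM2, RM4, RM3.
RM2 starts exactly when RM1 ends (back-to-back, no overlap), so RM1 has no further overlaps.
RM4 starts before RM2 ends → RM2 and RM4 overlap.
RM3 starts after RM2 ends.
RM3 starts before RM4 ends → RM4 and RM3 overlap.

RM2 & RM4, RM3 & RM4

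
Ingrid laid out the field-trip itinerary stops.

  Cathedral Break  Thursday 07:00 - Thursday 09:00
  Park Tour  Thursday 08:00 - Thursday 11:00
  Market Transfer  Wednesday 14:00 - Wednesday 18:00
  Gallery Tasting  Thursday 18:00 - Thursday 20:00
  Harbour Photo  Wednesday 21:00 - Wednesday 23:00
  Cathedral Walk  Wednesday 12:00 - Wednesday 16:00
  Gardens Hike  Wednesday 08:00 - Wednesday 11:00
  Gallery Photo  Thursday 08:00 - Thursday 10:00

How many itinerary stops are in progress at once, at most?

3

Sweep the timeline, counting +1 at each start and −1 at each end (ends before starts at a tie):
Wednesday 08:00 start Gardens Hike → 1
Wednesday 11:00 end Gardens Hike → 0
Wednesday 12:00 start Cathedral Walk → 1
Wednesday 14:00 start Market Transfer → 2
Wednesday 16:00 end Cathedral Walk → 1
Wednesday 18:00 end Market Transfer → 0
Wednesday 21:00 start Harbour Photo → 1
Wednesday 23:00 end Harbour Photo → 0
Thursday 07:00 start Cathedral Break → 1
Thursday 08:00 start Gallery Photo → 2
Thursday 08:00 start Park Tour → 3
Thursday 09:00 end Cathedral Break → 2
Thursday 10:00 end Gallery Photo → 1
Thursday 11:00 end Park Tour → 0
Thursday 18:00 start Gallery Tasting → 1
Thursday 20:00 end Gallery Tasting → 0
Peak is 3, at Thursday 08:00 (Cathedral Break, Gallery Photo, Park Tour).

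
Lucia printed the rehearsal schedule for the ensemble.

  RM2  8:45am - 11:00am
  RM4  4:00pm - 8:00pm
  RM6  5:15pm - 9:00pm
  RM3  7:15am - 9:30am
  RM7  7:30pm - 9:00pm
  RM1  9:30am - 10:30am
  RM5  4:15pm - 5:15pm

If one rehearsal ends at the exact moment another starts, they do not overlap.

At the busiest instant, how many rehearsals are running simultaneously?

Sort all start/end points and keep a running count:
7:15am start RM3 → 1
8:45am start RM2 → 2
9:30am end RM3 → 1
9:30am start RM1 → 2
10:30am end RM1 → 1
11:00am end RM2 → 0
4:00pm start RM4 → 1
4:15pm start RM5 → 2
5:15pm end RM5 → 1
5:15pm start RM6 → 2
7:30pm start RM7 → 3
8:00pm end RM4 → 2
9:00pm end RM6 → 1
9:00pm end RM7 → 0
Peak is 3, at 7:30pm (RM4, RM6, RM7).

3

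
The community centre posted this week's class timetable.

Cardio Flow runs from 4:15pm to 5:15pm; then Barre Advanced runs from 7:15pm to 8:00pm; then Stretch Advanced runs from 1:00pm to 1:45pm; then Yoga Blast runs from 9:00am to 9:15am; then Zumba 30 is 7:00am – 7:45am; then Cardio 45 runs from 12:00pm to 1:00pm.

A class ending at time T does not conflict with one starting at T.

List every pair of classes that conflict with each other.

Sorted by start: Zumba 30, Yoga Blast, Cardio 45, Stretch Advanced, Cardio Flow, Barre Advanced.
Yoga Blast starts after Zumba 30 ends, so Zumba 30 has no further overlaps.
Cardio 45 starts after Yoga Blast ends, so Yoga Blast has no further overlaps.
Stretch Advanced starts exactly when Cardio 45 ends (back-to-back, no overlap), so Cardio 45 has no further overlaps.
Cardio Flow starts after Stretch Advanced ends, so Stretch Advanced has no further overlaps.
Barre Advanced starts after Cardio Flow ends.

none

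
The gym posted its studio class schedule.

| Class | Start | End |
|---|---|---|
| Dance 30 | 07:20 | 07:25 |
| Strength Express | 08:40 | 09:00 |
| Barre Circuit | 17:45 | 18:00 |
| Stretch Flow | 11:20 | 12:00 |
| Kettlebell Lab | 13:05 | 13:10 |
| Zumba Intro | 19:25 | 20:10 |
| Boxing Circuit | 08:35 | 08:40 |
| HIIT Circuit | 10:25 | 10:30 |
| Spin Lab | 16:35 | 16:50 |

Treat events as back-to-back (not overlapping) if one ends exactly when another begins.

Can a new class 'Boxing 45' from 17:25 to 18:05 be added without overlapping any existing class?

Dance 30: ends 07:25 at or before Boxing 45 starts 17:25 → clear.
Boxing Circuit: ends 08:40 at or before Boxing 45 starts 17:25 → clear.
Strength Express: ends 09:00 at or before Boxing 45 starts 17:25 → clear.
HIIT Circuit: ends 10:30 at or before Boxing 45 starts 17:25 → clear.
Stretch Flow: ends 12:00 at or before Boxing 45 starts 17:25 → clear.
Kettlebell Lab: ends 13:10 at or before Boxing 45 starts 17:25 → clear.
Spin Lab: ends 16:50 at or before Boxing 45 starts 17:25 → clear.
Barre Circuit: starts 17:45 before Boxing 45 ends 18:05, and ends 18:00 after Boxing 45 starts 17:25 → overlap.
Zumba Intro: starts 19:25 at or after Boxing 45 ends 18:05 → clear.
Boxing 45 overlaps Barre Circuit.

No — it overlaps Barre Circuit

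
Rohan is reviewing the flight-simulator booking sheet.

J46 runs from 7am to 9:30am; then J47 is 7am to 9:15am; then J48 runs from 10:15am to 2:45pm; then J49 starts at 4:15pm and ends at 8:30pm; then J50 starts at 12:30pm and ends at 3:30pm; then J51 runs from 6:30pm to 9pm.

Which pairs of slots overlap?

J46 & J47, J48 & J50, J49 & J51

Sorted by start: J46, J47, J48, J50, J49, J51.
J47 starts before J46 ends → J46 and J47 overlap.
J48 starts after J46 ends, so J46 has no further overlaps.
J48 starts after J47 ends, so J47 has no further overlaps.
J50 starts before J48 ends → J48 and J50 overlap.
J49 starts after J48 ends, so J48 has no further overlaps.
J49 starts after J50 ends, so J50 has no further overlaps.
J51 starts before J49 ends → J49 and J51 overlap.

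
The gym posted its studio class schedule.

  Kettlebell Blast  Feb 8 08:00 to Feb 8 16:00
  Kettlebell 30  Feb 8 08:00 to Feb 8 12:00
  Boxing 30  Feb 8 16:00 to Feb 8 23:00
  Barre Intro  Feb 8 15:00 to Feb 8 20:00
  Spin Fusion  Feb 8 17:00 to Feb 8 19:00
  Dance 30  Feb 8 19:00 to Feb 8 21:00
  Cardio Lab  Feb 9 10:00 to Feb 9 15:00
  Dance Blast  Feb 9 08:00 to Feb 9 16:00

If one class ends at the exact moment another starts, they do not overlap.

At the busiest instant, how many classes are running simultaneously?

3

Walk through starts and ends in time order (an end at T is processed before a start at T):
Feb 8 08:00 start Kettlebell 30 → 1
Feb 8 08:00 start Kettlebell Blast → 2
Feb 8 12:00 end Kettlebell 30 → 1
Feb 8 15:00 start Barre Intro → 2
Feb 8 16:00 end Kettlebell Blast → 1
Feb 8 16:00 start Boxing 30 → 2
Feb 8 17:00 start Spin Fusion → 3
Feb 8 19:00 end Spin Fusion → 2
Feb 8 19:00 start Dance 30 → 3
Feb 8 20:00 end Barre Intro → 2
Feb 8 21:00 end Dance 30 → 1
Feb 8 23:00 end Boxing 30 → 0
Feb 9 08:00 start Dance Blast → 1
Feb 9 10:00 start Cardio Lab → 2
Feb 9 15:00 end Cardio Lab → 1
Feb 9 16:00 end Dance Blast → 0
Peak is 3, at Feb 8 17:00 (Barre Intro, Boxing 30, Spin Fusion).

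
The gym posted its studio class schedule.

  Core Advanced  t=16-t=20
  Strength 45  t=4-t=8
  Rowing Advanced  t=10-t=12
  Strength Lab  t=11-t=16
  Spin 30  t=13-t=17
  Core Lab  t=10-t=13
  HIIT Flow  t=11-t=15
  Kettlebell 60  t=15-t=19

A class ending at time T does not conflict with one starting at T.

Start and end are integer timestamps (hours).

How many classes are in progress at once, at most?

4

Walk through starts and ends in time order (an end at T is processed before a start at T):
t=4 start Strength 45 → 1
t=8 end Strength 45 → 0
t=10 start Core Lab → 1
t=10 start Rowing Advanced → 2
t=11 start HIIT Flow → 3
t=11 start Strength Lab → 4
t=12 end Rowing Advanced → 3
t=13 end Core Lab → 2
t=13 start Spin 30 → 3
t=15 end HIIT Flow → 2
t=15 start Kettlebell 60 → 3
t=16 end Strength Lab → 2
t=16 start Core Advanced → 3
t=17 end Spin 30 → 2
t=19 end Kettlebell 60 → 1
t=20 end Core Advanced → 0
Peak is 4, at t=11 (Core Lab, HIIT Flow, Rowing Advanced, Strength Lab).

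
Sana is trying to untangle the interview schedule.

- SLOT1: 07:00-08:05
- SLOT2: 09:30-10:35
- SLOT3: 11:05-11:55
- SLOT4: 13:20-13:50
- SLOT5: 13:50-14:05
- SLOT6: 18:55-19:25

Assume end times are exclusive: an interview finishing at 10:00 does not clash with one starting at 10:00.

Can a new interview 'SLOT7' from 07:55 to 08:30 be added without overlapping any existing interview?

No — it overlaps SLOT1

SLOT1: starts 07:00 before SLOT7 ends 08:30, and ends 08:05 after SLOT7 starts 07:55 → overlap.
SLOT2: starts 09:30 at or after SLOT7 ends 08:30 → clear.
SLOT3: starts 11:05 at or after SLOT7 ends 08:30 → clear.
SLOT4: starts 13:20 at or after SLOT7 ends 08:30 → clear.
SLOT5: starts 13:50 at or after SLOT7 ends 08:30 → clear.
SLOT6: starts 18:55 at or after SLOT7 ends 08:30 → clear.
SLOT7 overlaps SLOT1.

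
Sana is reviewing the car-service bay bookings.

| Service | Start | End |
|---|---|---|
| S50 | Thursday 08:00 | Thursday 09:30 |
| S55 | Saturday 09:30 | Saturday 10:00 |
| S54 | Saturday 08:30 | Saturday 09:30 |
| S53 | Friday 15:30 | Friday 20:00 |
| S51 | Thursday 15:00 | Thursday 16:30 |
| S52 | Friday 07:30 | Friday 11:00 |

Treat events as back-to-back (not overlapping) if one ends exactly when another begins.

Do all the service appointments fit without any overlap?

Yes

Sorted by start: S50, S51, S52, S53, S54, S55.
S51 starts after S50 ends, so nothing later overlaps S50 either.
S52 starts after S51 ends, so nothing later overlaps S51 either.
S53 starts after S52 ends, so nothing later overlaps S52 either.
S54 starts after S53 ends, so nothing later overlaps S53 either.
S55 starts exactly when S54 ends (back-to-back, no overlap).
Every pair is clear; the schedule has no overlaps.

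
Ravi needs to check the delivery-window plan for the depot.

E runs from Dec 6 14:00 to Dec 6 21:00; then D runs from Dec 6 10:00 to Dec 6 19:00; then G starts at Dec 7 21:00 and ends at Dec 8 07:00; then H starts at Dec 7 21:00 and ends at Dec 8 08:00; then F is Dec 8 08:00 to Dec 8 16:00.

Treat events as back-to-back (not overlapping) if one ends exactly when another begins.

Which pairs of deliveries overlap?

Sorted by start: D, E, G, H, F.
E starts before D ends → D and E overlap.
G starts after D ends, so nothing later overlaps D either.
G starts after E ends, so nothing later overlaps E either.
H starts before G ends → G and H overlap.
F starts after G ends.
F starts exactly when H ends (back-to-back, no overlap).

D & E, G & H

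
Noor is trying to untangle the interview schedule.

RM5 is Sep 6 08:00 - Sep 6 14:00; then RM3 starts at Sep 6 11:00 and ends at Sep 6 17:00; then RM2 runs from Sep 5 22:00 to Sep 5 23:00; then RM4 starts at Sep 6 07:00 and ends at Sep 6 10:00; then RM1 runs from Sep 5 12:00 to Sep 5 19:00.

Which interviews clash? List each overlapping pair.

Two intervals overlap when each starts before the other ends.
Sorted by start: RM1, RM2, RM4, RM5, RM3.
RM2 starts after RM1 ends, so nothing later overlaps RM1 either.
RM4 starts after RM2 ends, so nothing later overlaps RM2 either.
RM5 starts before RM4 ends → RM4 and RM5 overlap.
RM3 starts after RM4 ends.
RM3 starts before RM5 ends → RM5 and RM3 overlap.

RM3 & RM5, RM4 & RM5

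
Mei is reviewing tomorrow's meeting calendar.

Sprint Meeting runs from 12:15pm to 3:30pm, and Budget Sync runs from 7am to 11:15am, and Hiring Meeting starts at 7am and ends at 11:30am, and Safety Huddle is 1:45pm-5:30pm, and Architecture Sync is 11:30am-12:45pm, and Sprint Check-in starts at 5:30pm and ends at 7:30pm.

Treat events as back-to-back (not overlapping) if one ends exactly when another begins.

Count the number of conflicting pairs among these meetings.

Sorted by start: Budget Sync, Hiring Meeting, Architecture Sync, Sprint Meeting, Safety Huddle, Sprint Check-in.
Hiring Meeting starts before Budget Sync ends → Budget Sync and Hiring Meeting overlap.
Architecture Sync starts after Budget Sync ends, so Budget Sync has no further overlaps.
Architecture Sync starts exactly when Hiring Meeting ends (back-to-back, no overlap), so Hiring Meeting has no further overlaps.
Sprint Meeting starts before Architecture Sync ends → Architecture Sync and Sprint Meeting overlap.
Safety Huddle starts after Architecture Sync ends, so Architecture Sync has no further overlaps.
Safety Huddle starts before Sprint Meeting ends → Sprint Meeting and Safety Huddle overlap.
Sprint Check-in starts after Sprint Meeting ends.
Sprint Check-in starts exactly when Safety Huddle ends (back-to-back, no overlap).
Overlapping pairs: Architecture Sync & Sprint Meeting, Budget Sync & Hiring Meeting, Safety Huddle & Sprint Meeting — 3 in total.

3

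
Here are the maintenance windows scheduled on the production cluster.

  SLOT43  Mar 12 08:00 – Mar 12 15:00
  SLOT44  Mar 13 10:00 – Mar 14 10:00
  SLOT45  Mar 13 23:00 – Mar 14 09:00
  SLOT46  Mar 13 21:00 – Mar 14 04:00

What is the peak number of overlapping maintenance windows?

3

Sort all start/end points and keep a running count:
Mar 12 08:00 start SLOT43 → 1
Mar 12 15:00 end SLOT43 → 0
Mar 13 10:00 start SLOT44 → 1
Mar 13 21:00 start SLOT46 → 2
Mar 13 23:00 start SLOT45 → 3
Mar 14 04:00 end SLOT46 → 2
Mar 14 09:00 end SLOT45 → 1
Mar 14 10:00 end SLOT44 → 0
Peak is 3, at Mar 13 23:00 (SLOT44, SLOT45, SLOT46).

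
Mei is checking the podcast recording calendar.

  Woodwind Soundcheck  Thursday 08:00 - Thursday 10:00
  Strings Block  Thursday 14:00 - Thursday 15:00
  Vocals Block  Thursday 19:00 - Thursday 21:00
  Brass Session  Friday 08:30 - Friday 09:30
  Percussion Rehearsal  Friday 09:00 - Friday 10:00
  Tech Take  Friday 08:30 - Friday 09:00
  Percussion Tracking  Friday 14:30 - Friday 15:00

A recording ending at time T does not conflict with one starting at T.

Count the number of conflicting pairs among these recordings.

2

Sorted by start: Woodwind Soundcheck, Strings Block, Vocals Block, Brass Session, Tech Take, Percussion Rehearsal, Percussion Tracking.
Strings Block starts after Woodwind Soundcheck ends — done with Woodwind Soundcheck.
Vocals Block starts after Strings Block ends — done with Strings Block.
Brass Session starts after Vocals Block ends — done with Vocals Block.
Tech Take starts before Brass Session ends → Brass Session and Tech Take overlap.
Percussion Rehearsal starts before Brass Session ends → Brass Session and Percussion Rehearsal overlap.
Percussion Tracking starts after Brass Session ends.
Percussion Rehearsal starts exactly when Tech Take ends (back-to-back, no overlap) — done with Tech Take.
Percussion Tracking starts after Percussion Rehearsal ends.
Overlapping pairs: Brass Session & Percussion Rehearsal, Brass Session & Tech Take — 2 in total.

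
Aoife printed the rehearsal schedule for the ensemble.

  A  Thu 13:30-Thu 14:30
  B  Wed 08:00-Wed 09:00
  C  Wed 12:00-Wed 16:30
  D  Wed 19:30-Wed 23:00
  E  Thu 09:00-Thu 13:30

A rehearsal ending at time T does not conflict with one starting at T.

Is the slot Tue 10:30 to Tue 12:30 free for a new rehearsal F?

B: starts Wed 08:00 at or after F ends Tue 12:30 → clear.
C: starts Wed 12:00 at or after F ends Tue 12:30 → clear.
D: starts Wed 19:30 at or after F ends Tue 12:30 → clear.
E: starts Thu 09:00 at or after F ends Tue 12:30 → clear.
A: starts Thu 13:30 at or after F ends Tue 12:30 → clear.

Yes — the slot is free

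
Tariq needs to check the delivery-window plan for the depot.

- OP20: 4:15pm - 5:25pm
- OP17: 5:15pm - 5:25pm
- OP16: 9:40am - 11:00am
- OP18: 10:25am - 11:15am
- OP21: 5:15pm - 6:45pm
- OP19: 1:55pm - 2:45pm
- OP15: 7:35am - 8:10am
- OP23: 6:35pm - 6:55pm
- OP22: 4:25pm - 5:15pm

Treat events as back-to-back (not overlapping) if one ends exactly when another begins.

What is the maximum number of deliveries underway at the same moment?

3

Sort all start/end points and keep a running count:
7:35am start OP15 → 1
8:10am end OP15 → 0
9:40am start OP16 → 1
10:25am start OP18 → 2
11:00am end OP16 → 1
11:15am end OP18 → 0
1:55pm start OP19 → 1
2:45pm end OP19 → 0
4:15pm start OP20 → 1
4:25pm start OP22 → 2
5:15pm end OP22 → 1
5:15pm start OP17 → 2
5:15pm start OP21 → 3
5:25pm end OP17 → 2
5:25pm end OP20 → 1
6:35pm start OP23 → 2
6:45pm end OP21 → 1
6:55pm end OP23 → 0
Peak is 3, at 5:15pm (OP17, OP20, OP21).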